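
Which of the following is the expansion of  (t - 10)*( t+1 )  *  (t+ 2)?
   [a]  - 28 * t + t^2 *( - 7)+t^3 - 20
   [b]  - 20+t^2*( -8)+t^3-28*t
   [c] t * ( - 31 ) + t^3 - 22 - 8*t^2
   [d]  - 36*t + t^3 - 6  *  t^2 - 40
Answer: a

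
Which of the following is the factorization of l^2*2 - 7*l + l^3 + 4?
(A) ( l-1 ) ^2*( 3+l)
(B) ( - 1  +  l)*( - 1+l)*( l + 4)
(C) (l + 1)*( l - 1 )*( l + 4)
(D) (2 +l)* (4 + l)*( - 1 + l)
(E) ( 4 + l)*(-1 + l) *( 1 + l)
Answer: B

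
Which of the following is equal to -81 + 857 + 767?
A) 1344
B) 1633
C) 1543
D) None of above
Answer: C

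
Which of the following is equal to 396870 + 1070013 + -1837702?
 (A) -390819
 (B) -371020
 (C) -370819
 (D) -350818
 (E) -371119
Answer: C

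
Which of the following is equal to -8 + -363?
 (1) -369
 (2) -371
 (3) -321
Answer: 2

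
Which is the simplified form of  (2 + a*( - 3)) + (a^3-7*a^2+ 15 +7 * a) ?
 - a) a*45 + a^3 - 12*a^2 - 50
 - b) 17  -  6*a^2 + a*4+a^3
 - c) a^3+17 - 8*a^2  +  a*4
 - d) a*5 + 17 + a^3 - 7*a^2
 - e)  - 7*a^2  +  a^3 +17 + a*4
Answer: e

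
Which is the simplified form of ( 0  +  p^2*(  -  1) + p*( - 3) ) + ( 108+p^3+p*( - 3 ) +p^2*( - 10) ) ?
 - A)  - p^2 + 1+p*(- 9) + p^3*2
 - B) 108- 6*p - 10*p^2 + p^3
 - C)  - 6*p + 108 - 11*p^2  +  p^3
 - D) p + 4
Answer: C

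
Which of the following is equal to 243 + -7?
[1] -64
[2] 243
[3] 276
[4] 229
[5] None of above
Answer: 5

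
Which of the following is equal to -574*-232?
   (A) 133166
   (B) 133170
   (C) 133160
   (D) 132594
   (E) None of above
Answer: E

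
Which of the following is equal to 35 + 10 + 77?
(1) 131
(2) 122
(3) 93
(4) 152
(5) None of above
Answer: 2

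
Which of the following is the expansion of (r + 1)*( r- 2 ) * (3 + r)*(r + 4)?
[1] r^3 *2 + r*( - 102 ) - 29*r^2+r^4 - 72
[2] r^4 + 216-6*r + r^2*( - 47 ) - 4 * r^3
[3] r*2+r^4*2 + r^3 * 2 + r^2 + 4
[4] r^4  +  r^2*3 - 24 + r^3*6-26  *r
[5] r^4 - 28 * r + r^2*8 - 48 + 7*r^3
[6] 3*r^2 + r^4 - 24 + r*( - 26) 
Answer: 4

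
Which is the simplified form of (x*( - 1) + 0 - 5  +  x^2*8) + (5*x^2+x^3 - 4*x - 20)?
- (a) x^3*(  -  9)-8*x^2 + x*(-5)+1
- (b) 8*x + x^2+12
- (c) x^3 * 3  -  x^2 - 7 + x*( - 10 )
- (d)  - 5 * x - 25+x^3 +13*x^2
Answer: d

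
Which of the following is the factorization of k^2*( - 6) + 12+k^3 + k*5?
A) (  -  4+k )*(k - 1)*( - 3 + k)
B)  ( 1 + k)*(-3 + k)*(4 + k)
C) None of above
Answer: C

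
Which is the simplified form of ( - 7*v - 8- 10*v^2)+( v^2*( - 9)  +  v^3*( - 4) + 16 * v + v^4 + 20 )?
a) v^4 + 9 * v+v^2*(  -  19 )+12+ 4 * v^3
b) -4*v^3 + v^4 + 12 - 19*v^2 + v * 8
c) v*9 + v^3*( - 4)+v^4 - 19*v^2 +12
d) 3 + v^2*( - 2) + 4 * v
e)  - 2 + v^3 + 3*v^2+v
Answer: c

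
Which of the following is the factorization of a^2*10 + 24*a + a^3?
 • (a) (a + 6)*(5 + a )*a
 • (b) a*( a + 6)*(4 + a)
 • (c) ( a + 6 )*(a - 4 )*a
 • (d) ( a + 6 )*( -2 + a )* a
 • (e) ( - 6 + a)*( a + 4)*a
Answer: b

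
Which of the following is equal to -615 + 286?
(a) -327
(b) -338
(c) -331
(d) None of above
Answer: d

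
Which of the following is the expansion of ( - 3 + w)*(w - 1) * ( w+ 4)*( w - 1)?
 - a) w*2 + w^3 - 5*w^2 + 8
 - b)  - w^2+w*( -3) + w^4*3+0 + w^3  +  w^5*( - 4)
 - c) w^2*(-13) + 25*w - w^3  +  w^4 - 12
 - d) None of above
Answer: c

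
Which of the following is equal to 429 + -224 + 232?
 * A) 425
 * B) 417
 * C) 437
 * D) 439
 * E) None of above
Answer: C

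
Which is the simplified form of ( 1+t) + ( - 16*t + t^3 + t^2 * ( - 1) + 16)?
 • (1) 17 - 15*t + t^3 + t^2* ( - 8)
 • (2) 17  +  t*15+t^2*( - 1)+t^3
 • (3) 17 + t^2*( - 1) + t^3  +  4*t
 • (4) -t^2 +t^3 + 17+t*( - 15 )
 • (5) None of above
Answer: 4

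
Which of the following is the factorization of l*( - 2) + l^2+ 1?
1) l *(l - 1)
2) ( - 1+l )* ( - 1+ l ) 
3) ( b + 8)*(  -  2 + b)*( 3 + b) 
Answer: 2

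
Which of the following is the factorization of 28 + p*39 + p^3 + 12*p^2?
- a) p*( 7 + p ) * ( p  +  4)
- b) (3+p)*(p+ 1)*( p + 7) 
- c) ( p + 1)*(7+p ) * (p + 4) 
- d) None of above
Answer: c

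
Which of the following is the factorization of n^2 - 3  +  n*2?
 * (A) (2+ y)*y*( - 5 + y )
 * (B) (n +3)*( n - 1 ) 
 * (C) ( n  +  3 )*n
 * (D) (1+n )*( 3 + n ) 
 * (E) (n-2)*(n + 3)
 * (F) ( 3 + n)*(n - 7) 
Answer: B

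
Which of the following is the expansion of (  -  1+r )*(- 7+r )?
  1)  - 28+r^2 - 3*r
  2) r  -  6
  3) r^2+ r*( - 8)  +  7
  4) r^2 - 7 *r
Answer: 3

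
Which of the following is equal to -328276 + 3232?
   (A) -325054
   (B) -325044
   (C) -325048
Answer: B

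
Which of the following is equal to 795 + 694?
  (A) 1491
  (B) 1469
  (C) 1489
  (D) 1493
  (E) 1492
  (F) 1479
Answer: C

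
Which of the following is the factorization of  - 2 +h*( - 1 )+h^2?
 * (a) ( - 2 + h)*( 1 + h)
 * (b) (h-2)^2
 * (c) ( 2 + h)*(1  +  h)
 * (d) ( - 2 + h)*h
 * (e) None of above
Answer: a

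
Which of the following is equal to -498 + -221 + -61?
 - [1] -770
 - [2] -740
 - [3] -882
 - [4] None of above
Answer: 4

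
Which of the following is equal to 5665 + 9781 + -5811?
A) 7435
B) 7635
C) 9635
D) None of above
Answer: C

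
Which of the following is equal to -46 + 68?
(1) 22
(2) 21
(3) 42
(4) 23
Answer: 1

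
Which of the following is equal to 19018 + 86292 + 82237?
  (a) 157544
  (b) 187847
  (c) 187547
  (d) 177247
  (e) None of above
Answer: c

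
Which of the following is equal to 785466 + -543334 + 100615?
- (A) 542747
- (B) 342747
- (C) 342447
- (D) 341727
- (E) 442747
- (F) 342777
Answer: B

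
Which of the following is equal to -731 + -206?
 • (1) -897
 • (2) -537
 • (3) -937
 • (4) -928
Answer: 3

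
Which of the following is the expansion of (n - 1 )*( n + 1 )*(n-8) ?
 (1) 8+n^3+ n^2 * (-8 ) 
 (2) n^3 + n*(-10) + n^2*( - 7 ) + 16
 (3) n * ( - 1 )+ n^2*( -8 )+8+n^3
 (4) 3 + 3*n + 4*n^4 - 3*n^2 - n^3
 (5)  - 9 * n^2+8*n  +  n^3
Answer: 3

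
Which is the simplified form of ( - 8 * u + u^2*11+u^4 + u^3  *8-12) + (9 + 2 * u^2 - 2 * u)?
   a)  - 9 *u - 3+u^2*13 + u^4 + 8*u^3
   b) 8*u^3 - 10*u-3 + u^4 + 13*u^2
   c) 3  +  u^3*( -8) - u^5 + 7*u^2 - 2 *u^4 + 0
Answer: b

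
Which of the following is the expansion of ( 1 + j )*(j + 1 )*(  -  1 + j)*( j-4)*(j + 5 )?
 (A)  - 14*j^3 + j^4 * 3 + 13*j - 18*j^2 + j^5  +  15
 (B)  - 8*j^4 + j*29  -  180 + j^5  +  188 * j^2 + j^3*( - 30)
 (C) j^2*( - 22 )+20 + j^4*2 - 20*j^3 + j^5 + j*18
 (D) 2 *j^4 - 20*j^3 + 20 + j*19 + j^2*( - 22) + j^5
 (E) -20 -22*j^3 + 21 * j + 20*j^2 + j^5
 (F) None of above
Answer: D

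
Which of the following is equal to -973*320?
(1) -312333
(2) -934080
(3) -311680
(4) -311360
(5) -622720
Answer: 4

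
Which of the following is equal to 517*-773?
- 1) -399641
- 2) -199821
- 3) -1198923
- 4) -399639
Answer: 1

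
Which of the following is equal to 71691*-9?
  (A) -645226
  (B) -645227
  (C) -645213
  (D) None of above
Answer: D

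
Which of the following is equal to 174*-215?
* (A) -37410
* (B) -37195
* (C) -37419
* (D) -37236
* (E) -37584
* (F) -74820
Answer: A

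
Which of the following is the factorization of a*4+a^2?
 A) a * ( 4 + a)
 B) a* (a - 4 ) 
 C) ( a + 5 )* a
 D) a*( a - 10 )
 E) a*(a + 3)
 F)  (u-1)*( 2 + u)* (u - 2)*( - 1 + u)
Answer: A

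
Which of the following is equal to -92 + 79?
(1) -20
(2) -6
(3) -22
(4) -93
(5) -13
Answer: 5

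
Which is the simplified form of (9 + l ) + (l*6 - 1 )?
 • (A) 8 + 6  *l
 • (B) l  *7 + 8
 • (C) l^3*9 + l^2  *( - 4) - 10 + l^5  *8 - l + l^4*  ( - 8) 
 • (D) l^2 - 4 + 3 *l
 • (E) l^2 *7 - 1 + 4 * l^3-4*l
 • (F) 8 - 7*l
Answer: B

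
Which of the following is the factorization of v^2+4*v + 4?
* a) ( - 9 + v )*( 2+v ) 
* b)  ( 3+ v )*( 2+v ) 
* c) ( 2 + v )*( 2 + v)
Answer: c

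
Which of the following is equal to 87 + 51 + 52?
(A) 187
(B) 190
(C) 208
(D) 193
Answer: B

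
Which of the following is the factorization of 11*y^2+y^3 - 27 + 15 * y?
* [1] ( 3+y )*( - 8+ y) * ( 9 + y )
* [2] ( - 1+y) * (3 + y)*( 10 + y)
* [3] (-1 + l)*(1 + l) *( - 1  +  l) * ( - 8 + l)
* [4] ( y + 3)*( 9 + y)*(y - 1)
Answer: 4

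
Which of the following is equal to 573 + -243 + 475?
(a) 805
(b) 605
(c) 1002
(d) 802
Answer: a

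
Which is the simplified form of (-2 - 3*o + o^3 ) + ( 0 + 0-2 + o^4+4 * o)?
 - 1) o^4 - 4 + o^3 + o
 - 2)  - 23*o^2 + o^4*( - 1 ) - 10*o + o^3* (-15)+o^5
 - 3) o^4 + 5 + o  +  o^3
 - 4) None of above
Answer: 1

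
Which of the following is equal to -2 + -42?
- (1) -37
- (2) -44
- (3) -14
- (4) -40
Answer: 2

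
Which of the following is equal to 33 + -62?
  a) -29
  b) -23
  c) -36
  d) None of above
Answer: a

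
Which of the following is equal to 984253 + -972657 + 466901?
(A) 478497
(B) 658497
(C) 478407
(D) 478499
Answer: A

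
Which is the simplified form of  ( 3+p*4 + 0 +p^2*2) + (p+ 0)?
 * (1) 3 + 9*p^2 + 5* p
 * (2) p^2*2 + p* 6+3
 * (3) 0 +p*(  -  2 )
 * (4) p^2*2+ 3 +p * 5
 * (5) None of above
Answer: 4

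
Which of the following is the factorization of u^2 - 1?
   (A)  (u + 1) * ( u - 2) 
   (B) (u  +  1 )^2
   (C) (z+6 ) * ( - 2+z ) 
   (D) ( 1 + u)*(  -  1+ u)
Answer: D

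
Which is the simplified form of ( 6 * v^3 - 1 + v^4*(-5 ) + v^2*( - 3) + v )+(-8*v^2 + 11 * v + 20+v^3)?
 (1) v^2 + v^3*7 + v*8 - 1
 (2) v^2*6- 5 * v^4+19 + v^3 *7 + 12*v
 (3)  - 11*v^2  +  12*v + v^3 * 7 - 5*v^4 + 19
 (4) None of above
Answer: 3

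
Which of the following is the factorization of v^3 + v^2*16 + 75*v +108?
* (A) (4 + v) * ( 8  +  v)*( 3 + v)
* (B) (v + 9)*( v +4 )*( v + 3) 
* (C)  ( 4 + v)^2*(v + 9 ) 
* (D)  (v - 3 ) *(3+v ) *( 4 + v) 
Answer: B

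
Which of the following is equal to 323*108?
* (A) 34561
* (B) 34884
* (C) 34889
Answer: B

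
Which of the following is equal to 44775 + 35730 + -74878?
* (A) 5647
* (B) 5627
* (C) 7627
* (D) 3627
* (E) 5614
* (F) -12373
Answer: B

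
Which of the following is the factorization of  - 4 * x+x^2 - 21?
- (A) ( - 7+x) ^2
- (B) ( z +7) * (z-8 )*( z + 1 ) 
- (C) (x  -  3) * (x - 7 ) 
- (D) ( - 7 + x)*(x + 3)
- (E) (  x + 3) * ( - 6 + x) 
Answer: D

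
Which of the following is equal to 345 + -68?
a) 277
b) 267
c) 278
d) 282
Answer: a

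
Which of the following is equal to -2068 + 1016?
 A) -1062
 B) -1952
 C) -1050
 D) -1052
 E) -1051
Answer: D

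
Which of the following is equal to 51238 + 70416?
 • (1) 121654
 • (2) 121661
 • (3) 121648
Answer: 1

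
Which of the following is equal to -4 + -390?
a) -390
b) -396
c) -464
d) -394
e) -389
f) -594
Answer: d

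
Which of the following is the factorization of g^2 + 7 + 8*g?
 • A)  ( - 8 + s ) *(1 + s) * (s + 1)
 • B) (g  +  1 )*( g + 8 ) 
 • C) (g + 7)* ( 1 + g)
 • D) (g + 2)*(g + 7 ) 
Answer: C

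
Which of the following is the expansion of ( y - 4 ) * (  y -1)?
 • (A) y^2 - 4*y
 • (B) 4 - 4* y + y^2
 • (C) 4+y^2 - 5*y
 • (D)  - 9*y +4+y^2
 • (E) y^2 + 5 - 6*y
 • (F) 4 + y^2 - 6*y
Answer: C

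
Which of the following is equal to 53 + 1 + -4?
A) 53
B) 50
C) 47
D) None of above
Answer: B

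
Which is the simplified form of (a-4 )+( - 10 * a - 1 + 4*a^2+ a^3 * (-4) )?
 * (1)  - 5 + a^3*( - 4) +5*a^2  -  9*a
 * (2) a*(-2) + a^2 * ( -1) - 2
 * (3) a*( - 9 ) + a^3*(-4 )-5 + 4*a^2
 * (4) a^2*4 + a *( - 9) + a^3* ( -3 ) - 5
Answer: 3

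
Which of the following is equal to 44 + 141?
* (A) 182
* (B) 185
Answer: B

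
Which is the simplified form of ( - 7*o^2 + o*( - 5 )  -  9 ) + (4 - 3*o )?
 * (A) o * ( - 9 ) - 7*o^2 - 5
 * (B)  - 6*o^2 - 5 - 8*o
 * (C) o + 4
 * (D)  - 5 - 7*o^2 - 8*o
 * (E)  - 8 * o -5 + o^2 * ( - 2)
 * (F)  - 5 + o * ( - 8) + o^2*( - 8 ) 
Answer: D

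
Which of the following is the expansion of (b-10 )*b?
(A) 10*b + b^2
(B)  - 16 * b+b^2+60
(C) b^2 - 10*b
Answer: C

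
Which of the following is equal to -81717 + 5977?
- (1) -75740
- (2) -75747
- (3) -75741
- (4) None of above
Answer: 1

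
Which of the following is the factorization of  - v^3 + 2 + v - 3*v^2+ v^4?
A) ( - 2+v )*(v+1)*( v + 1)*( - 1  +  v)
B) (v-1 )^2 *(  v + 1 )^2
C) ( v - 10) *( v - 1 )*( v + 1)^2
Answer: A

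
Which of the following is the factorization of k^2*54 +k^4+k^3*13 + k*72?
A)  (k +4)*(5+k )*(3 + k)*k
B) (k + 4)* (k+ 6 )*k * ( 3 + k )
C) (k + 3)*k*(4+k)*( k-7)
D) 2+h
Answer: B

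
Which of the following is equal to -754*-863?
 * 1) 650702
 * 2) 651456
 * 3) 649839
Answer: 1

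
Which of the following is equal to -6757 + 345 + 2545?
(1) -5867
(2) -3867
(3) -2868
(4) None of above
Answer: 2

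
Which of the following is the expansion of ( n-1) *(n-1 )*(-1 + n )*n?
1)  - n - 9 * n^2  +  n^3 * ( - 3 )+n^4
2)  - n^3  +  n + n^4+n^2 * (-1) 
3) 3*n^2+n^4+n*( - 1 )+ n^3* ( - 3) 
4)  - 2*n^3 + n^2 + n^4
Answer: 3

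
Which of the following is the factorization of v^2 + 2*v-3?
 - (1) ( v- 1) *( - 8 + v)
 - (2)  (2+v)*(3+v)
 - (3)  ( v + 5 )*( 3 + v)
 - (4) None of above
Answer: 4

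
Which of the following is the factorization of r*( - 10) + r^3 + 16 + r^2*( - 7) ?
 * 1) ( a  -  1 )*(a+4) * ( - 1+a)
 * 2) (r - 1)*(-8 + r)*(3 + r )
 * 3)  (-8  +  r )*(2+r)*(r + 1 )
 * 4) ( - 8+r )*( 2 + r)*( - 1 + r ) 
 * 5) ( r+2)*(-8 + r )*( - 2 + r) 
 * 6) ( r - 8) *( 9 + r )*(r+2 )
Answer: 4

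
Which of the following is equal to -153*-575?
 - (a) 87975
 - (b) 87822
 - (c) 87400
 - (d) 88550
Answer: a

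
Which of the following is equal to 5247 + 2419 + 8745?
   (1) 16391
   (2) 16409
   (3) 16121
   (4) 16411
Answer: 4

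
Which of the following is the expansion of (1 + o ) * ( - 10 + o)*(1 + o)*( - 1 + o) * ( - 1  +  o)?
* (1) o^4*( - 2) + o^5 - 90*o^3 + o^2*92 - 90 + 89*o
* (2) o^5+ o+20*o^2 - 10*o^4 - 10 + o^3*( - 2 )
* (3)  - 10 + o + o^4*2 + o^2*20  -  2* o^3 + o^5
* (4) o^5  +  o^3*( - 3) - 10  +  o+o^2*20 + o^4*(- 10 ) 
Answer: 2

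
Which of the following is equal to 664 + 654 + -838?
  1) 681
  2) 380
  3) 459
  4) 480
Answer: 4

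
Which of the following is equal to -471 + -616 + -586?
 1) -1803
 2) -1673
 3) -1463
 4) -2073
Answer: 2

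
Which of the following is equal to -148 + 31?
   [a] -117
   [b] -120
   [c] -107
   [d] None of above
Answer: a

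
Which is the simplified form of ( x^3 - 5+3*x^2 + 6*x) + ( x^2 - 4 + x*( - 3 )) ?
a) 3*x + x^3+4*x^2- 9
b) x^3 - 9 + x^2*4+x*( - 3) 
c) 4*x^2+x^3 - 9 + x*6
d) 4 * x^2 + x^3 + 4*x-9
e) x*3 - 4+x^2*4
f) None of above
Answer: a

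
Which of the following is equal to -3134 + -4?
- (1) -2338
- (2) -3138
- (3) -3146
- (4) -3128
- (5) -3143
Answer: 2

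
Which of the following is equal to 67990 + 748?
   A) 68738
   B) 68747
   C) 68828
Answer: A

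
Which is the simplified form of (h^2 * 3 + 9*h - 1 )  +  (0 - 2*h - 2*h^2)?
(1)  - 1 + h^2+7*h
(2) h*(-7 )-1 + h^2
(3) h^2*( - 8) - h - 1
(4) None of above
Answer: 1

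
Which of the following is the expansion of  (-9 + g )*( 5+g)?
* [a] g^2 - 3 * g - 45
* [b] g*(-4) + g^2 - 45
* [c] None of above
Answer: b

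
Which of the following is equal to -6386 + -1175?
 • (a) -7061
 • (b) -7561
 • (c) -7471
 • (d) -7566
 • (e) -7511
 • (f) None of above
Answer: b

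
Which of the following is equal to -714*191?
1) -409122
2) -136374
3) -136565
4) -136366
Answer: 2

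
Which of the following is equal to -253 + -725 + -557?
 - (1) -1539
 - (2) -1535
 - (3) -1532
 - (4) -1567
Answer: 2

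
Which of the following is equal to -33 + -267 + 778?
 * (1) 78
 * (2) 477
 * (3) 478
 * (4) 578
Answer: 3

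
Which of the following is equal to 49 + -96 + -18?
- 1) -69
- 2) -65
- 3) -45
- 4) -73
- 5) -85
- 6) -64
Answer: 2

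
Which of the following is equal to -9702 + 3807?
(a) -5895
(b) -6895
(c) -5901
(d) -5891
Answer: a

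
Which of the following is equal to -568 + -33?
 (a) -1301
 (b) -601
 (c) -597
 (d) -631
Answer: b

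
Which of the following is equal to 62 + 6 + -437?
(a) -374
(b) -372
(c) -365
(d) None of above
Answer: d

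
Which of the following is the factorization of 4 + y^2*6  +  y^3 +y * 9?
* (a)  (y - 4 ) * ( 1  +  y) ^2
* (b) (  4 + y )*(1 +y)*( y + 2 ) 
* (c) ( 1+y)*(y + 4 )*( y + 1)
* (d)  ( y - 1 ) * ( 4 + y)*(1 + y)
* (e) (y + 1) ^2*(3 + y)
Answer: c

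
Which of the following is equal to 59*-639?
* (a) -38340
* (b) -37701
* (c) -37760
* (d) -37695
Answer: b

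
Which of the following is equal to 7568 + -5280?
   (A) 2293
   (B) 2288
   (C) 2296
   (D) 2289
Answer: B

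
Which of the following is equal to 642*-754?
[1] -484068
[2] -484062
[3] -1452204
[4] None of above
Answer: 1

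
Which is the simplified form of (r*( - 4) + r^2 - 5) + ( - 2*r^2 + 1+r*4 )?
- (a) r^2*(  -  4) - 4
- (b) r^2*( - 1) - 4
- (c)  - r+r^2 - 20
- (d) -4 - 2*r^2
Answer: b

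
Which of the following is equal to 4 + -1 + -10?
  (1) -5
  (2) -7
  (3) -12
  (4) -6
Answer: 2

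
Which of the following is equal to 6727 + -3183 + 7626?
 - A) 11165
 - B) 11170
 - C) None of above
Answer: B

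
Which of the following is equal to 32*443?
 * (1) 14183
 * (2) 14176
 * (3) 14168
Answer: 2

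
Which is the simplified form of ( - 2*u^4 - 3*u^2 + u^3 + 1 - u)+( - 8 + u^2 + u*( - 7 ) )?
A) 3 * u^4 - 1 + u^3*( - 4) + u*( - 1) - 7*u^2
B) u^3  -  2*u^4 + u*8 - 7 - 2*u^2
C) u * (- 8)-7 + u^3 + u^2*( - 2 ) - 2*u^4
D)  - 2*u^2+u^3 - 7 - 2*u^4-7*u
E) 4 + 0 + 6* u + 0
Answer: C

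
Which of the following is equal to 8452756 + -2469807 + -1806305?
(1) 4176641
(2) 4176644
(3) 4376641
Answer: 2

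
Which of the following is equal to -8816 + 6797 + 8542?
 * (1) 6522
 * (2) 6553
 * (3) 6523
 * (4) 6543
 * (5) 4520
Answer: 3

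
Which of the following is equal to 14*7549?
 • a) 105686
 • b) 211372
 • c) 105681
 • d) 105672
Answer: a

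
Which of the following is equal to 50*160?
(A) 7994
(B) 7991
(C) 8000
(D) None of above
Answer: C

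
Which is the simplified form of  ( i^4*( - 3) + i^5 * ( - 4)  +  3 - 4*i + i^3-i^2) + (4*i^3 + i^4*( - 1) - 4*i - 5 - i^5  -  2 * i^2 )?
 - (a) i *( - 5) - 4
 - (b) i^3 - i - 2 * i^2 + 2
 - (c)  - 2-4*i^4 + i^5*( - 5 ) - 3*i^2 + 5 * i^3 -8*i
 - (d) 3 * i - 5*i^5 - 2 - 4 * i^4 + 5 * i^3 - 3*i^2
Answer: c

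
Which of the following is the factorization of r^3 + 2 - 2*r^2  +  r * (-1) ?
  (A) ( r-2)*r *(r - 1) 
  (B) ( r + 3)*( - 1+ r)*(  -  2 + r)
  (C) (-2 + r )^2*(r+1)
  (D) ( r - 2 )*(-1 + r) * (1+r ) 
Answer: D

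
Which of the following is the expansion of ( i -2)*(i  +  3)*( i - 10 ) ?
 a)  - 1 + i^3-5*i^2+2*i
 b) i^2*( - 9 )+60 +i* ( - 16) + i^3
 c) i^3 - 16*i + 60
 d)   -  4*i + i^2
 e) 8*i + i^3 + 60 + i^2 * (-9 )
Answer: b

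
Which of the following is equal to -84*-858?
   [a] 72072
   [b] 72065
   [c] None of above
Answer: a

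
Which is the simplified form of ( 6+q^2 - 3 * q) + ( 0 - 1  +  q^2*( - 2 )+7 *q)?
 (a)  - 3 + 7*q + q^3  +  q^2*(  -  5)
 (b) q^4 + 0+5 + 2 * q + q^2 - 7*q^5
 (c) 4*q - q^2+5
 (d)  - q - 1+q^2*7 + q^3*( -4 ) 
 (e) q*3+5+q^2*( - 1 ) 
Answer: c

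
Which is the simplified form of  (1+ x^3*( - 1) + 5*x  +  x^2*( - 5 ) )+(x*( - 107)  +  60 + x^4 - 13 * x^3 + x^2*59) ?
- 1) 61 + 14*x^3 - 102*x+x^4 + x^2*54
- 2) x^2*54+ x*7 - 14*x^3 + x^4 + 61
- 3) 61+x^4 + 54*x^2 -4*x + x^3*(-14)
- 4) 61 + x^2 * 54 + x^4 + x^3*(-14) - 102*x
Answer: 4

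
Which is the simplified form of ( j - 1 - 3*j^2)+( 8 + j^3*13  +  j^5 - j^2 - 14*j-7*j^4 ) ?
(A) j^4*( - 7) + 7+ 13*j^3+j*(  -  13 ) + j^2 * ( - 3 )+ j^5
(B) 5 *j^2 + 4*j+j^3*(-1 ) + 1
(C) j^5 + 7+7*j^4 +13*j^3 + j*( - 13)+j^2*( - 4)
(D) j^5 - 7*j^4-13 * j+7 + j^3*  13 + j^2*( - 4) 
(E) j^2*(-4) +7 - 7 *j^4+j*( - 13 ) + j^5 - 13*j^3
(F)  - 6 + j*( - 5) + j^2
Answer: D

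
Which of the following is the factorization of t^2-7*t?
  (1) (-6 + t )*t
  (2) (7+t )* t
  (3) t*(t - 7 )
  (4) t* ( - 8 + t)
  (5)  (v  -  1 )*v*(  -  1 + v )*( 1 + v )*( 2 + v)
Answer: 3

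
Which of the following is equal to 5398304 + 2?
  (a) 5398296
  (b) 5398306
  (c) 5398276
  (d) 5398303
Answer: b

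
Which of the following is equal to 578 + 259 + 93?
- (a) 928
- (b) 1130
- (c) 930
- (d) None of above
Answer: c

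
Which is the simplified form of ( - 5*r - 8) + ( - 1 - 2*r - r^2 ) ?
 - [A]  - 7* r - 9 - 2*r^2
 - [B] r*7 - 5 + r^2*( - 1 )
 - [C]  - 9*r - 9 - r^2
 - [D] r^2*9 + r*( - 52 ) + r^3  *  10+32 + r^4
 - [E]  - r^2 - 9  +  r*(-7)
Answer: E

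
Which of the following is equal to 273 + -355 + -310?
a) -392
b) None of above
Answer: a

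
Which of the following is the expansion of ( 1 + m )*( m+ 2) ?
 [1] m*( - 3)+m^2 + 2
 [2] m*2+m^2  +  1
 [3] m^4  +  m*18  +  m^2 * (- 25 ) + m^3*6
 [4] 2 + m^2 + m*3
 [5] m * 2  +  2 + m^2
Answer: 4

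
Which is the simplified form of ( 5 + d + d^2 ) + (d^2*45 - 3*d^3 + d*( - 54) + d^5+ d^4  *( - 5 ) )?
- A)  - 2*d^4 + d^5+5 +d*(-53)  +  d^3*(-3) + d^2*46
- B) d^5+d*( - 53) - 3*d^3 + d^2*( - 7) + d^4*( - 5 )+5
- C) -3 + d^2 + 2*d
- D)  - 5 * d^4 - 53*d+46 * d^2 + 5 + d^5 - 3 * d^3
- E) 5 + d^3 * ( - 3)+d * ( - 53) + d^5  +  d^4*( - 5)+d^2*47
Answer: D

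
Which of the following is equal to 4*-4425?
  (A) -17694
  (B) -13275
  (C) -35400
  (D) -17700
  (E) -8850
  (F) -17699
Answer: D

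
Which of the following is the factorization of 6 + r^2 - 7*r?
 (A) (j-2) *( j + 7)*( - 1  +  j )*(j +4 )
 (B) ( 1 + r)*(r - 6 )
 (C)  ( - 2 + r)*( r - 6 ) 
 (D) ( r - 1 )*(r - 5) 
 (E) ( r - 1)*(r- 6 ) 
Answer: E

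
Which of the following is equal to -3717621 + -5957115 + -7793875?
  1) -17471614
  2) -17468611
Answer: 2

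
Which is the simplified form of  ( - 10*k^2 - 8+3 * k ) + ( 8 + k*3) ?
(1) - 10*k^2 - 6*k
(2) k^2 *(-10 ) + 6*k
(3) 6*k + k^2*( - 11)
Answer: 2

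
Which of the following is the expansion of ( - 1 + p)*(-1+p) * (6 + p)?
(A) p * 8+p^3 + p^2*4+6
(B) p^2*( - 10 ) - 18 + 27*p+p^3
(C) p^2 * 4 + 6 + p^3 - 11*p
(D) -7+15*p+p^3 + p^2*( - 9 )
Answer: C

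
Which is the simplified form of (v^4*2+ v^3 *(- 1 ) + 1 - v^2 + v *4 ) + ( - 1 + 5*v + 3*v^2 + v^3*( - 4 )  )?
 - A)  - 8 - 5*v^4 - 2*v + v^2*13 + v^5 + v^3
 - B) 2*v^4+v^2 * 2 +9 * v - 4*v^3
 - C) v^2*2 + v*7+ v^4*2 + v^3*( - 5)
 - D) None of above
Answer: D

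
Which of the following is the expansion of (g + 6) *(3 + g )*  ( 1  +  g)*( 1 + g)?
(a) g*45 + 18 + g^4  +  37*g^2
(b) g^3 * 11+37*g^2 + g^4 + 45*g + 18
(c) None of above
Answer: b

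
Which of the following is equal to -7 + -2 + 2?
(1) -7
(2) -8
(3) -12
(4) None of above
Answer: 1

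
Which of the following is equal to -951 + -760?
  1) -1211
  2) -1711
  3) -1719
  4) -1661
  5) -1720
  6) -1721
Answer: 2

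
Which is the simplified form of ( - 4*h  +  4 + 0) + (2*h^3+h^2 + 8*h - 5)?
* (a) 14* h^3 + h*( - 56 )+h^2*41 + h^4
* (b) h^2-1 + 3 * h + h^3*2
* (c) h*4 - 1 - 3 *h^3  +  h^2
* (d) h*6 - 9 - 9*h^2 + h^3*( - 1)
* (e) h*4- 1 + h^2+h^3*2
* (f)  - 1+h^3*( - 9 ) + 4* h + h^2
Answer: e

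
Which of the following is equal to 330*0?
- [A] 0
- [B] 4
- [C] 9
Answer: A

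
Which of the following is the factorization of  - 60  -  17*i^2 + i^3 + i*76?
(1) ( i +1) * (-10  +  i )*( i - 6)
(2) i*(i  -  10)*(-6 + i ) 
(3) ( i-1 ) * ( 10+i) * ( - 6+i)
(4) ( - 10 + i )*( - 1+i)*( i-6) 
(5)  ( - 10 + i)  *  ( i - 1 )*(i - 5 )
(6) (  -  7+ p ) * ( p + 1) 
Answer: 4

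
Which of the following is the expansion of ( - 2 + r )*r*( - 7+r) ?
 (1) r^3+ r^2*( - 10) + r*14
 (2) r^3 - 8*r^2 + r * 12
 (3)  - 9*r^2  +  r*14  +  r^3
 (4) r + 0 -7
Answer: 3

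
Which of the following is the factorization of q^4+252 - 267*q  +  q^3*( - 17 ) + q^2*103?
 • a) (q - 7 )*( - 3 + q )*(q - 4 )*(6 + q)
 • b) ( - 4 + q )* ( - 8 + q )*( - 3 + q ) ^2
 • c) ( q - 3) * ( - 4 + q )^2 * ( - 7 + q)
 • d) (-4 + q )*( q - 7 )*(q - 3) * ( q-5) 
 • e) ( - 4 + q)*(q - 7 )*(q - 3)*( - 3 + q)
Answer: e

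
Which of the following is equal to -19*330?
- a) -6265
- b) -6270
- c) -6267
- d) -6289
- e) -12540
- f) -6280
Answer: b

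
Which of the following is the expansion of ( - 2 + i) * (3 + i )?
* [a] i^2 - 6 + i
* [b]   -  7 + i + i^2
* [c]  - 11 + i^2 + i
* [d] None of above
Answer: a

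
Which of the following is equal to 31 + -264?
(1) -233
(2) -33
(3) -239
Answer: 1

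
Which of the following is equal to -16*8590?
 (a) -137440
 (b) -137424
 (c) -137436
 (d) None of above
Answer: a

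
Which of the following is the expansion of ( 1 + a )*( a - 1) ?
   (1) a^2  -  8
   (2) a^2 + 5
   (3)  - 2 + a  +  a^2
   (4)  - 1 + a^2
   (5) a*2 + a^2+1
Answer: 4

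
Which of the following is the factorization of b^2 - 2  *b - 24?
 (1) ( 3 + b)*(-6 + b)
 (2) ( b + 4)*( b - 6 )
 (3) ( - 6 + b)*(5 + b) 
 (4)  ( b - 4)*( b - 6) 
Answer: 2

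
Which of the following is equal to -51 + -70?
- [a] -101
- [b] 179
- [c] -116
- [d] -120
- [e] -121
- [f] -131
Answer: e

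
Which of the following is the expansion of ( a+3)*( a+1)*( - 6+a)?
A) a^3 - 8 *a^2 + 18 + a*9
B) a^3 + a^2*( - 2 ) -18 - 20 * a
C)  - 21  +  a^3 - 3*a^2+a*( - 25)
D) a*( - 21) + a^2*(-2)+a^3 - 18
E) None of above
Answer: D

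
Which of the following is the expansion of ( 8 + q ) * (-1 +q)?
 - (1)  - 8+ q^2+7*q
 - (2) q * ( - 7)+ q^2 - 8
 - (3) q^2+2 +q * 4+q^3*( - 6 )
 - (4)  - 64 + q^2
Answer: 1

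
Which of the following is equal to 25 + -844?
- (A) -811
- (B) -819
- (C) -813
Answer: B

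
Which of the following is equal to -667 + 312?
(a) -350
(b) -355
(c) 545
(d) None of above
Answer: b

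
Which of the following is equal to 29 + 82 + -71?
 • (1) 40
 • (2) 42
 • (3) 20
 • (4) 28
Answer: 1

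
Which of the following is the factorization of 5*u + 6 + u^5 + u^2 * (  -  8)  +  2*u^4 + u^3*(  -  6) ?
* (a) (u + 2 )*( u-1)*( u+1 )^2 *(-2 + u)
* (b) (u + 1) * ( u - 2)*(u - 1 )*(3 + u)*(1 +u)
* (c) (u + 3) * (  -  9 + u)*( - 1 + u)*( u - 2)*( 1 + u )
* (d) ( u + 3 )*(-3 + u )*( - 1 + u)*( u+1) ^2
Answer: b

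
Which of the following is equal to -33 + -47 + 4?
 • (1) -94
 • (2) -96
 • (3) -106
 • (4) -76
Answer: 4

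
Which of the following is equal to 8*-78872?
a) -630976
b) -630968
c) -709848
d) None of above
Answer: a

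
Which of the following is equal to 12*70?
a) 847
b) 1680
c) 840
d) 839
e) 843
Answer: c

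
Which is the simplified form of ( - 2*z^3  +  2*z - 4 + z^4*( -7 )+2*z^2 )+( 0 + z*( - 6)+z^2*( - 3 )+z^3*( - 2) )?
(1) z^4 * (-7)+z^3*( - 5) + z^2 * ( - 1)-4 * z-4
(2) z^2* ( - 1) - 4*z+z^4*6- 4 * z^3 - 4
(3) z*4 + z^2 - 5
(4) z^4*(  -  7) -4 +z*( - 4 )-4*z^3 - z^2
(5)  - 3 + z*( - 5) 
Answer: 4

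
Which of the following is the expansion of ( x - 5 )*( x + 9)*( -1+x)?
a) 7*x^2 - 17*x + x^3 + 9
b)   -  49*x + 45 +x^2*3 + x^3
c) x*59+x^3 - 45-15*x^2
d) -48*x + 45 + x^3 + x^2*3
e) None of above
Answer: b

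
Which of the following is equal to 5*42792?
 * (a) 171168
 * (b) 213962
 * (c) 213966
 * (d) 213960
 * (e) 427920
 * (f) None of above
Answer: d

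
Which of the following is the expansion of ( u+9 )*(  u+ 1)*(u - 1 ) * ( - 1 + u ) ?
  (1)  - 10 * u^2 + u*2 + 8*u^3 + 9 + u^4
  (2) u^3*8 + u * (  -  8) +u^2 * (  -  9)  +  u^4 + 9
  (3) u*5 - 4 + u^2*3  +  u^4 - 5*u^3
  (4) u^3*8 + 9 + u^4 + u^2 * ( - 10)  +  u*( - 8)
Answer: 4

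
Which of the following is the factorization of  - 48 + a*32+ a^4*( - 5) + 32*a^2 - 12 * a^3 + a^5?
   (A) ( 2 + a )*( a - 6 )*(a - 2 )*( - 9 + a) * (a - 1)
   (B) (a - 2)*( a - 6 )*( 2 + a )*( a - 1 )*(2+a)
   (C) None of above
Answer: B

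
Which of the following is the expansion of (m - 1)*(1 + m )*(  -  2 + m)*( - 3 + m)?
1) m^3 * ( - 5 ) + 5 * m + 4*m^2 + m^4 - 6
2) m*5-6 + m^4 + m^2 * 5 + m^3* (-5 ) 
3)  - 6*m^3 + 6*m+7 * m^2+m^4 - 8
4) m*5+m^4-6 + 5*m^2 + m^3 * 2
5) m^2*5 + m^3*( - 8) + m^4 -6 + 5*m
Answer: 2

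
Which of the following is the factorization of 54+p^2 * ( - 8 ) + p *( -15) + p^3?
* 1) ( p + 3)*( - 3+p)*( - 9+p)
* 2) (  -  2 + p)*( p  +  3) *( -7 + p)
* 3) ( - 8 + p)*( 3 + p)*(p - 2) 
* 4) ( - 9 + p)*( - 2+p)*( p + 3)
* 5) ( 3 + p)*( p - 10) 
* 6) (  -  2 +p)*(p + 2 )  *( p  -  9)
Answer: 4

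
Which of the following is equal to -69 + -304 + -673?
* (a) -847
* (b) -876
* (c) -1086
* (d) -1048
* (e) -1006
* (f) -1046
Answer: f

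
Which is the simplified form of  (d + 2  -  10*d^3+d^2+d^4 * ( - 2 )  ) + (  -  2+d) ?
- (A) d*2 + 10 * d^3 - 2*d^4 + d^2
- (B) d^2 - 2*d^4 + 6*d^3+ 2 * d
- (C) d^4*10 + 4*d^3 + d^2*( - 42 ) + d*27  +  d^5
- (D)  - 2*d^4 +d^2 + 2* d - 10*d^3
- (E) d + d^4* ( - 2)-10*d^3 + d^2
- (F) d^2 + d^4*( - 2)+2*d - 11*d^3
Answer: D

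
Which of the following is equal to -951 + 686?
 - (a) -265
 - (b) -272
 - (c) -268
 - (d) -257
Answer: a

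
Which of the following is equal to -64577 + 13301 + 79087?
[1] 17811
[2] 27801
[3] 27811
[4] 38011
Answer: 3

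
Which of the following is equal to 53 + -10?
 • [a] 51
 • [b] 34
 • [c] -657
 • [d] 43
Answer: d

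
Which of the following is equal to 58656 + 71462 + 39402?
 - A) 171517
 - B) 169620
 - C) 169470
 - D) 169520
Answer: D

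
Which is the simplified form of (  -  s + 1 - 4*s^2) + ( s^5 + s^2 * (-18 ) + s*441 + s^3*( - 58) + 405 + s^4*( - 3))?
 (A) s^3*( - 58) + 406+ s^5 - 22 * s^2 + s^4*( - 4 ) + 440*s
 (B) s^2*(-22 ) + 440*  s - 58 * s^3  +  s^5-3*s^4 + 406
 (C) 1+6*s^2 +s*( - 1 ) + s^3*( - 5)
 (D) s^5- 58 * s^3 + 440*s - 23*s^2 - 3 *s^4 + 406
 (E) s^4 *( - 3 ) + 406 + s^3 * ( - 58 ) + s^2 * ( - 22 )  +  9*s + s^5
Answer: B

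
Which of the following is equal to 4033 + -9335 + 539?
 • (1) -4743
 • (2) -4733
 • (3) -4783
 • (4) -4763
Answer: 4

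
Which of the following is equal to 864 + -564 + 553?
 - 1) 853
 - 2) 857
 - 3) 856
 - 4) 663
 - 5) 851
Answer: 1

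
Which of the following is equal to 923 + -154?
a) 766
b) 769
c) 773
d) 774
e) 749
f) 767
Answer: b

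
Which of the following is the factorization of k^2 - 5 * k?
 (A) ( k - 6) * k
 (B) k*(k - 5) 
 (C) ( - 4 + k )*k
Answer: B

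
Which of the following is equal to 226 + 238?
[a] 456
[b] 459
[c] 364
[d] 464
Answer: d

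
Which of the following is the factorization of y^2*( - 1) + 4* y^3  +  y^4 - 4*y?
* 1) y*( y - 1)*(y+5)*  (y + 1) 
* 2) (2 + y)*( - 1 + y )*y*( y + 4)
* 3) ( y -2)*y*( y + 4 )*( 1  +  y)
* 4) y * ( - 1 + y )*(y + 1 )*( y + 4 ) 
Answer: 4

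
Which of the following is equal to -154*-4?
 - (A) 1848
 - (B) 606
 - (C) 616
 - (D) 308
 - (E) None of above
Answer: C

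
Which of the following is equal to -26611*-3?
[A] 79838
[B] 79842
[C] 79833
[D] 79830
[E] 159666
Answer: C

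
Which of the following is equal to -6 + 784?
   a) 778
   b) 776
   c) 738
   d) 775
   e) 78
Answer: a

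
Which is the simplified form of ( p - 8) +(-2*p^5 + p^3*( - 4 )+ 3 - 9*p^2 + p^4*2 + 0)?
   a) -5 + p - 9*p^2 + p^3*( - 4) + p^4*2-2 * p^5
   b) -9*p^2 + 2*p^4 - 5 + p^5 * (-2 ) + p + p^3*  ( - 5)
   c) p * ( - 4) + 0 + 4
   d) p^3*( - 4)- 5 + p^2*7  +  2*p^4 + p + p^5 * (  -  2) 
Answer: a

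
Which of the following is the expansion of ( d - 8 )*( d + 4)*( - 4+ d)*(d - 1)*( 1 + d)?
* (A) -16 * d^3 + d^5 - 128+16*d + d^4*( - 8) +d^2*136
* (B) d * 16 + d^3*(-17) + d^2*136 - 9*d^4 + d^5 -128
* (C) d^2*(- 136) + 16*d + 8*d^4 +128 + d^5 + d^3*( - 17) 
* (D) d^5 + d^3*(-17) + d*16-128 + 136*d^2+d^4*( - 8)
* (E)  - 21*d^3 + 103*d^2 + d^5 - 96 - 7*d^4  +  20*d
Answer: D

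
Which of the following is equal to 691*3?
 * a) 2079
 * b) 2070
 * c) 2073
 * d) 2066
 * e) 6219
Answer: c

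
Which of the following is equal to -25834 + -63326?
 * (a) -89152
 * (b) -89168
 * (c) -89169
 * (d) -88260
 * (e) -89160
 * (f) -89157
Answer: e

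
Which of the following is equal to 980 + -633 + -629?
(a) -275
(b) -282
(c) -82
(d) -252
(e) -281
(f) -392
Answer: b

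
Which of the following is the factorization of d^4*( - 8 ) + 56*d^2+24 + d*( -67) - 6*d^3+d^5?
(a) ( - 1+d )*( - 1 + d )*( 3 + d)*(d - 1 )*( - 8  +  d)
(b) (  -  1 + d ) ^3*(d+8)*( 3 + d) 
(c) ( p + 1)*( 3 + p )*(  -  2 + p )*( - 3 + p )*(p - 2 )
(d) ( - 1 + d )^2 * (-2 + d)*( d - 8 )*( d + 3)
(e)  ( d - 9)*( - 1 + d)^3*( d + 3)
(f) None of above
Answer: a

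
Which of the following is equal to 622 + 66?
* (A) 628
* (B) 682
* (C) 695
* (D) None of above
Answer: D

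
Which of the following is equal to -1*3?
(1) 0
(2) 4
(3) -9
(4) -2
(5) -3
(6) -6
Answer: 5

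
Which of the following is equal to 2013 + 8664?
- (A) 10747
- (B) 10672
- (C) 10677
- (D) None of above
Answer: C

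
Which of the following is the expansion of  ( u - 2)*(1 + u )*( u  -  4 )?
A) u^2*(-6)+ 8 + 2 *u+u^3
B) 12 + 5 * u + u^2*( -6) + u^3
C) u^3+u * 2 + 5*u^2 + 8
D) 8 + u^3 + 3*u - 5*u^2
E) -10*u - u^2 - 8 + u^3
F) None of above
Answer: F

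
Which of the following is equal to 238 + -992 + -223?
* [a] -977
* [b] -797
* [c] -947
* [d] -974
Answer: a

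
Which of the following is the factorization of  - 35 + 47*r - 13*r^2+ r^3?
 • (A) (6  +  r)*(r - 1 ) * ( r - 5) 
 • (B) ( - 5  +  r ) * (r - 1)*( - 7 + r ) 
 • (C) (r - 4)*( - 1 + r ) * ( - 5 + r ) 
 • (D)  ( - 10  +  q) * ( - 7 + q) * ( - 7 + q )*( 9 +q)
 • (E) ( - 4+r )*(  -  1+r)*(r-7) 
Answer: B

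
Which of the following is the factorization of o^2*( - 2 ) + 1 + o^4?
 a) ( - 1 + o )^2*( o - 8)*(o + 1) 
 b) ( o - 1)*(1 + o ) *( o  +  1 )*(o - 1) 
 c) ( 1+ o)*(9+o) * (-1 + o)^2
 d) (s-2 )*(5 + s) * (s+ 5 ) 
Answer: b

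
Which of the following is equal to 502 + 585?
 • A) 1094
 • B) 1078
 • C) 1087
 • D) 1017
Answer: C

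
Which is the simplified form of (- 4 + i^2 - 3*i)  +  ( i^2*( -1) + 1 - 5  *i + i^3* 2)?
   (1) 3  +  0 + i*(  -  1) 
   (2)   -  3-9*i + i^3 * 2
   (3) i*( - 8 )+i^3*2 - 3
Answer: 3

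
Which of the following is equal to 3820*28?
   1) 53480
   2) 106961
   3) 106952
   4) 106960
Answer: 4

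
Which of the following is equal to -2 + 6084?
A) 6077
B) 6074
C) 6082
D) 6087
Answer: C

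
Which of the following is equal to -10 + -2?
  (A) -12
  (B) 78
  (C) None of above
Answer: A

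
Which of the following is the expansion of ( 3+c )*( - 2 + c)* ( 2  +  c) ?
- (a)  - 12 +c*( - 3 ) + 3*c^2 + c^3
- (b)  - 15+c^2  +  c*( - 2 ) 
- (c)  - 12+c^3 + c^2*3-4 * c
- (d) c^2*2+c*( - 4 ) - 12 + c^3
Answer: c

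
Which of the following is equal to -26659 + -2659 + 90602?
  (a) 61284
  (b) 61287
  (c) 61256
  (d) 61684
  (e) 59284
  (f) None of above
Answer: a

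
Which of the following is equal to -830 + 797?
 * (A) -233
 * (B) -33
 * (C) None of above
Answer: B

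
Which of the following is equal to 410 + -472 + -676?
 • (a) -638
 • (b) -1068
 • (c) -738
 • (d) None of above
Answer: c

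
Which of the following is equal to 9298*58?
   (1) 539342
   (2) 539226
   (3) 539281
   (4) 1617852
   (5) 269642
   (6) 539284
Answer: 6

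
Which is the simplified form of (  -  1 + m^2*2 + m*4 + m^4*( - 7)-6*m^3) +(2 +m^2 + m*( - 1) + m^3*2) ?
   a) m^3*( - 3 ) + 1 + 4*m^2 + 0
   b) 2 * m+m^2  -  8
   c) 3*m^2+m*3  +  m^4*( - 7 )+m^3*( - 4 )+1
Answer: c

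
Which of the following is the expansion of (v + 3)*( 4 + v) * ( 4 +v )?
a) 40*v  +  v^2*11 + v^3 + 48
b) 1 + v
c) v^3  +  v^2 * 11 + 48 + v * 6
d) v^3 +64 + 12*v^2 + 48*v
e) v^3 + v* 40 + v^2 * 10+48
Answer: a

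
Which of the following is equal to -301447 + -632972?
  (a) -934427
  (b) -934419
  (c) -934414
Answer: b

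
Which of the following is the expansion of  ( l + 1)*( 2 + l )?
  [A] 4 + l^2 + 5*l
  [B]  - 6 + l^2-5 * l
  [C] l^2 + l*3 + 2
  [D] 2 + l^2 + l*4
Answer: C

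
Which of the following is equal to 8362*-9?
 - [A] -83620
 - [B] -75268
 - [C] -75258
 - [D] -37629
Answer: C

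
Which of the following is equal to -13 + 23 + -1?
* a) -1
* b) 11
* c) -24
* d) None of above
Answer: d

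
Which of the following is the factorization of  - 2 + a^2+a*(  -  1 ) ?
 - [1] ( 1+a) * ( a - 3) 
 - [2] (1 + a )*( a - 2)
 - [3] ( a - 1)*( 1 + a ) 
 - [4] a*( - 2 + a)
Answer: 2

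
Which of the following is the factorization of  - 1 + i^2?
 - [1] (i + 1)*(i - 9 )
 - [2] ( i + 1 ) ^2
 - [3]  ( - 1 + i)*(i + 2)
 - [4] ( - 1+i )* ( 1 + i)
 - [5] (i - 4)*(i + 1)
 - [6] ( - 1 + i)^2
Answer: 4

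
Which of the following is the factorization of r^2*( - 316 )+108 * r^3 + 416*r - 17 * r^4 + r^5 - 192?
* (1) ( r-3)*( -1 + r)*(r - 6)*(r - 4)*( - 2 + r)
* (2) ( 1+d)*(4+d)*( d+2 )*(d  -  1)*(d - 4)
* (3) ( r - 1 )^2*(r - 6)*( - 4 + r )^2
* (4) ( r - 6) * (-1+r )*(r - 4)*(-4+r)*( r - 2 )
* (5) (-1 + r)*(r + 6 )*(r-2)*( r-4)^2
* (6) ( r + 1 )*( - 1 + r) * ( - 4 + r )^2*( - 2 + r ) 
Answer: 4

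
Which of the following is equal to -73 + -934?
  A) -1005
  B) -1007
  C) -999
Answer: B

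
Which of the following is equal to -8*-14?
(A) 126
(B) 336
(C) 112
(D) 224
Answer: C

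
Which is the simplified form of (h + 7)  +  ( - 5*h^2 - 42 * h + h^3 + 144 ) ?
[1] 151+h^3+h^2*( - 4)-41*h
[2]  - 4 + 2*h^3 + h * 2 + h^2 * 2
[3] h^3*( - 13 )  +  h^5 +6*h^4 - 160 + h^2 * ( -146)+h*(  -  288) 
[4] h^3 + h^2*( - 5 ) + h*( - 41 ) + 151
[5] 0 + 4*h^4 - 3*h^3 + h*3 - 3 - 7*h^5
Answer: 4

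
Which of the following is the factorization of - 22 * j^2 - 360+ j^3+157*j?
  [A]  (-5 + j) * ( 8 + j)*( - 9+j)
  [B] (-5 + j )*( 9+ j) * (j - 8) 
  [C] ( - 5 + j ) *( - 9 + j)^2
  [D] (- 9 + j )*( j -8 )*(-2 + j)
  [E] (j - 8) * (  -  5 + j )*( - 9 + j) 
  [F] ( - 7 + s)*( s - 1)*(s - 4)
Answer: E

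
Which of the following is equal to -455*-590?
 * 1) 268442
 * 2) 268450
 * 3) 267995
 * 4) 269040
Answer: 2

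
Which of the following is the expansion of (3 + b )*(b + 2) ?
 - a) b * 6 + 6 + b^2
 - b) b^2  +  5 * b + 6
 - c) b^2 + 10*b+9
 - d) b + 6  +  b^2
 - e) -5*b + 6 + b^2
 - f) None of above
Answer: b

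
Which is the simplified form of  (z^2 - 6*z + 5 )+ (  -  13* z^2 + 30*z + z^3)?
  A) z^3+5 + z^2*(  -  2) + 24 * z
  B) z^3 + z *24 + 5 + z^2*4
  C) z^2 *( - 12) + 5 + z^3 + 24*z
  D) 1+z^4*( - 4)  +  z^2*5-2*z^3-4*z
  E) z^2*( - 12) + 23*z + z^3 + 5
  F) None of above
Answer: C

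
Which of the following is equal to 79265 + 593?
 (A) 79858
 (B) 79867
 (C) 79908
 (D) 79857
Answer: A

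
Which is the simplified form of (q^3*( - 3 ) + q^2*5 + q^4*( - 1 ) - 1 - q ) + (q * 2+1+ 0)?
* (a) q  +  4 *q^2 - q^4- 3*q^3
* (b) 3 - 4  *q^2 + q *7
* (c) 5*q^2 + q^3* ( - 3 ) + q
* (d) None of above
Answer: d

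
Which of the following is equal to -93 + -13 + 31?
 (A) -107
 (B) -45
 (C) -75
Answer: C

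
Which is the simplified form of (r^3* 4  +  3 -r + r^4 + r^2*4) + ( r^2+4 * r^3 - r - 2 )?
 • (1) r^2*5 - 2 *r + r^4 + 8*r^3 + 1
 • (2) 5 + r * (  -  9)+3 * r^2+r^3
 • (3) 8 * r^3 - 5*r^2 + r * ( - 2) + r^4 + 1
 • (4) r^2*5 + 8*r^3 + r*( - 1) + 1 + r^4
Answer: 1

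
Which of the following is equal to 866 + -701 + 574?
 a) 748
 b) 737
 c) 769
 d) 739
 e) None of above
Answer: d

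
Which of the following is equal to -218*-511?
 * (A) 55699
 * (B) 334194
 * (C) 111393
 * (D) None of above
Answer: D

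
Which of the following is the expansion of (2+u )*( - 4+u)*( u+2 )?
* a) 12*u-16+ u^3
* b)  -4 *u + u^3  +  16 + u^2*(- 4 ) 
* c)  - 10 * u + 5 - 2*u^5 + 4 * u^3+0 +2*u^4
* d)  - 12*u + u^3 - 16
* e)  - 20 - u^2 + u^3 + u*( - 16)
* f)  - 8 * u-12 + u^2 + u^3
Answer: d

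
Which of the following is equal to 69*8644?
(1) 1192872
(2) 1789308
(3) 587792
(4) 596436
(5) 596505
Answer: 4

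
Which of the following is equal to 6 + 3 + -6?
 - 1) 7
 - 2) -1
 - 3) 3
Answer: 3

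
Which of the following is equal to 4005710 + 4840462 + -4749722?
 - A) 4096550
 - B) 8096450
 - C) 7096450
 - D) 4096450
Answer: D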